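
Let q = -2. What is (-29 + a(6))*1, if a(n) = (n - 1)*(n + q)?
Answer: -9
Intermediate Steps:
a(n) = (-1 + n)*(-2 + n) (a(n) = (n - 1)*(n - 2) = (-1 + n)*(-2 + n))
(-29 + a(6))*1 = (-29 + (2 + 6**2 - 3*6))*1 = (-29 + (2 + 36 - 18))*1 = (-29 + 20)*1 = -9*1 = -9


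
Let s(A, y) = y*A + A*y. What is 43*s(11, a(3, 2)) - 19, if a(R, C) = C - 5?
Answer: -2857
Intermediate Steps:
a(R, C) = -5 + C
s(A, y) = 2*A*y (s(A, y) = A*y + A*y = 2*A*y)
43*s(11, a(3, 2)) - 19 = 43*(2*11*(-5 + 2)) - 19 = 43*(2*11*(-3)) - 19 = 43*(-66) - 19 = -2838 - 19 = -2857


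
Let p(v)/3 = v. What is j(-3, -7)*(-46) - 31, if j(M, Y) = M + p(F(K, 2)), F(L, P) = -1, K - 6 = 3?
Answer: 245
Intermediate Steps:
K = 9 (K = 6 + 3 = 9)
p(v) = 3*v
j(M, Y) = -3 + M (j(M, Y) = M + 3*(-1) = M - 3 = -3 + M)
j(-3, -7)*(-46) - 31 = (-3 - 3)*(-46) - 31 = -6*(-46) - 31 = 276 - 31 = 245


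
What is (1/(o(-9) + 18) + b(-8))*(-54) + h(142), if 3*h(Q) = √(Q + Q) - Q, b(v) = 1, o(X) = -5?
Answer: -4114/39 + 2*√71/3 ≈ -99.870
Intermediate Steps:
h(Q) = -Q/3 + √2*√Q/3 (h(Q) = (√(Q + Q) - Q)/3 = (√(2*Q) - Q)/3 = (√2*√Q - Q)/3 = (-Q + √2*√Q)/3 = -Q/3 + √2*√Q/3)
(1/(o(-9) + 18) + b(-8))*(-54) + h(142) = (1/(-5 + 18) + 1)*(-54) + (-⅓*142 + √2*√142/3) = (1/13 + 1)*(-54) + (-142/3 + 2*√71/3) = (14/13)*(-54) + (-142/3 + 2*√71/3) = -756/13 + (-142/3 + 2*√71/3) = -4114/39 + 2*√71/3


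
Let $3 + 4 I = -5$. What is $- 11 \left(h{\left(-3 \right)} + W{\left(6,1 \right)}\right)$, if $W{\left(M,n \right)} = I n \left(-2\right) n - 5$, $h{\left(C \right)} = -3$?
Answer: $44$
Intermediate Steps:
$I = -2$ ($I = - \frac{3}{4} + \frac{1}{4} \left(-5\right) = - \frac{3}{4} - \frac{5}{4} = -2$)
$W{\left(M,n \right)} = -5 + 4 n^{2}$ ($W{\left(M,n \right)} = - 2 n \left(-2\right) n - 5 = 4 n n - 5 = 4 n^{2} - 5 = -5 + 4 n^{2}$)
$- 11 \left(h{\left(-3 \right)} + W{\left(6,1 \right)}\right) = - 11 \left(-3 - \left(5 - 4 \cdot 1^{2}\right)\right) = - 11 \left(-3 + \left(-5 + 4 \cdot 1\right)\right) = - 11 \left(-3 + \left(-5 + 4\right)\right) = - 11 \left(-3 - 1\right) = \left(-11\right) \left(-4\right) = 44$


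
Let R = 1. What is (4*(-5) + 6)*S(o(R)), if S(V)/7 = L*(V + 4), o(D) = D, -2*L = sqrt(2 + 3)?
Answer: 245*sqrt(5) ≈ 547.84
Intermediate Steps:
L = -sqrt(5)/2 (L = -sqrt(2 + 3)/2 = -sqrt(5)/2 ≈ -1.1180)
S(V) = -7*sqrt(5)*(4 + V)/2 (S(V) = 7*((-sqrt(5)/2)*(V + 4)) = 7*((-sqrt(5)/2)*(4 + V)) = 7*(-sqrt(5)*(4 + V)/2) = -7*sqrt(5)*(4 + V)/2)
(4*(-5) + 6)*S(o(R)) = (4*(-5) + 6)*(7*sqrt(5)*(-4 - 1*1)/2) = (-20 + 6)*(7*sqrt(5)*(-4 - 1)/2) = -49*sqrt(5)*(-5) = -(-245)*sqrt(5) = 245*sqrt(5)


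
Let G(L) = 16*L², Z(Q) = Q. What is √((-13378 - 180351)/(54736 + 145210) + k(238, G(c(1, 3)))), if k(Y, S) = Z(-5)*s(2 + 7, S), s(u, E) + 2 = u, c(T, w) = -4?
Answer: I*√1437979440694/199946 ≈ 5.9974*I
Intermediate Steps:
s(u, E) = -2 + u
k(Y, S) = -35 (k(Y, S) = -5*(-2 + (2 + 7)) = -5*(-2 + 9) = -5*7 = -35)
√((-13378 - 180351)/(54736 + 145210) + k(238, G(c(1, 3)))) = √((-13378 - 180351)/(54736 + 145210) - 35) = √(-193729/199946 - 35) = √(-7191839/199946) = I*√1437979440694/199946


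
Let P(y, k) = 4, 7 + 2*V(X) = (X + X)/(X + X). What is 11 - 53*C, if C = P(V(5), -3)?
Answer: -201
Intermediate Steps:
V(X) = -3 (V(X) = -7/2 + ((X + X)/(X + X))/2 = -7/2 + ((2*X)/((2*X)))/2 = -7/2 + ((2*X)*(1/(2*X)))/2 = -7/2 + (½)*1 = -7/2 + ½ = -3)
C = 4
11 - 53*C = 11 - 53*4 = 11 - 212 = -201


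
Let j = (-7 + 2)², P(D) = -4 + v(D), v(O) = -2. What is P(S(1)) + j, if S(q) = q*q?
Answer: 19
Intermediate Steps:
S(q) = q²
P(D) = -6 (P(D) = -4 - 2 = -6)
j = 25 (j = (-5)² = 25)
P(S(1)) + j = -6 + 25 = 19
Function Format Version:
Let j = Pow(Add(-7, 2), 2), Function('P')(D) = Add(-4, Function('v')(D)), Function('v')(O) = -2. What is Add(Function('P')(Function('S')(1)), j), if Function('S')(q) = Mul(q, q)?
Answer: 19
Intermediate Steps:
Function('S')(q) = Pow(q, 2)
Function('P')(D) = -6 (Function('P')(D) = Add(-4, -2) = -6)
j = 25 (j = Pow(-5, 2) = 25)
Add(Function('P')(Function('S')(1)), j) = Add(-6, 25) = 19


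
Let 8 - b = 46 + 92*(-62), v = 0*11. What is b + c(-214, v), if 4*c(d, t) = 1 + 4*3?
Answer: 22677/4 ≈ 5669.3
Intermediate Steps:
v = 0
c(d, t) = 13/4 (c(d, t) = (1 + 4*3)/4 = (1 + 12)/4 = (¼)*13 = 13/4)
b = 5666 (b = 8 - (46 + 92*(-62)) = 8 - (46 - 5704) = 8 - 1*(-5658) = 8 + 5658 = 5666)
b + c(-214, v) = 5666 + 13/4 = 22677/4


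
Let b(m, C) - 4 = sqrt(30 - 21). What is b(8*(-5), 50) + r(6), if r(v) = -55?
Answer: -48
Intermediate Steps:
b(m, C) = 7 (b(m, C) = 4 + sqrt(30 - 21) = 4 + sqrt(9) = 4 + 3 = 7)
b(8*(-5), 50) + r(6) = 7 - 55 = -48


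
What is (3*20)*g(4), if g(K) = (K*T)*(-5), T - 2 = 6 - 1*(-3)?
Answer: -13200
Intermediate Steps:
T = 11 (T = 2 + (6 - 1*(-3)) = 2 + (6 + 3) = 2 + 9 = 11)
g(K) = -55*K (g(K) = (K*11)*(-5) = (11*K)*(-5) = -55*K)
(3*20)*g(4) = (3*20)*(-55*4) = 60*(-220) = -13200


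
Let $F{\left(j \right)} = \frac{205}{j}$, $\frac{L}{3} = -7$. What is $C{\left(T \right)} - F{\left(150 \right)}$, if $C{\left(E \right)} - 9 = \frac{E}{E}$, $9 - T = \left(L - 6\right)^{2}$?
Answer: $\frac{259}{30} \approx 8.6333$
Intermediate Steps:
$L = -21$ ($L = 3 \left(-7\right) = -21$)
$T = -720$ ($T = 9 - \left(-21 - 6\right)^{2} = 9 - \left(-27\right)^{2} = 9 - 729 = -720$)
$C{\left(E \right)} = 10$ ($C{\left(E \right)} = 9 + \frac{E}{E} = 9 + 1 = 10$)
$C{\left(T \right)} - F{\left(150 \right)} = 10 - \frac{205}{150} = 10 - 205 \cdot \frac{1}{150} = 10 - \frac{41}{30} = \frac{259}{30}$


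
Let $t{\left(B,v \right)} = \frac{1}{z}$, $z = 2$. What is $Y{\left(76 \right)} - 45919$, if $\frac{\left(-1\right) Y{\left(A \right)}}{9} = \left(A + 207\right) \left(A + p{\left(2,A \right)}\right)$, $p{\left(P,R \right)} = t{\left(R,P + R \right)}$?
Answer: $- \frac{481529}{2} \approx -2.4076 \cdot 10^{5}$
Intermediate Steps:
$t{\left(B,v \right)} = \frac{1}{2}$
$p{\left(P,R \right)} = \frac{1}{2}$
$Y{\left(A \right)} = - 9 \left(\frac{1}{2} + A\right) \left(207 + A\right)$ ($Y{\left(A \right)} = - 9 \left(A + 207\right) \left(A + \frac{1}{2}\right) = - 9 \left(207 + A\right) \left(\frac{1}{2} + A\right) = - 9 \left(\frac{1}{2} + A\right) \left(207 + A\right)$)
$Y{\left(76 \right)} - 45919 = \left(- \frac{1863}{2} - 9 \cdot 76^{2} - 141930\right) - 45919 = \left(- \frac{1863}{2} - 51984 - 141930\right) - 45919 = - \frac{389691}{2} - 45919 = - \frac{481529}{2}$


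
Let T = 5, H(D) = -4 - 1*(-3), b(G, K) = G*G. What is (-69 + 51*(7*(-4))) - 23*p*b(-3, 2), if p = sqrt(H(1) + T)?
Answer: -1911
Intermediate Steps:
b(G, K) = G**2
H(D) = -1 (H(D) = -4 + 3 = -1)
p = 2 (p = sqrt(-1 + 5) = sqrt(4) = 2)
(-69 + 51*(7*(-4))) - 23*p*b(-3, 2) = (-69 + 51*(7*(-4))) - 23*2*(-3)**2 = (-69 + 51*(-28)) - 46*9 = (-69 - 1428) - 1*414 = -1497 - 414 = -1911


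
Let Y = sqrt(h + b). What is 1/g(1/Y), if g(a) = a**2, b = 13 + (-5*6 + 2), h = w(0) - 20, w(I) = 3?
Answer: -32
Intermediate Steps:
h = -17 (h = 3 - 20 = -17)
b = -15 (b = 13 + (-30 + 2) = 13 - 28 = -15)
Y = 4*I*sqrt(2) (Y = sqrt(-17 - 15) = sqrt(-32) = 4*I*sqrt(2) ≈ 5.6569*I)
1/g(1/Y) = 1/((1/(4*I*sqrt(2)))**2) = 1/((-I*sqrt(2)/8)**2) = 1/(-1/32) = -32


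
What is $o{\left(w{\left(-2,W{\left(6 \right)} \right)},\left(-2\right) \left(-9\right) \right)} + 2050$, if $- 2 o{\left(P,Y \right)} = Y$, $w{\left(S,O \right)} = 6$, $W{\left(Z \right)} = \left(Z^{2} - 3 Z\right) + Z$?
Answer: $2041$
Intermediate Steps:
$W{\left(Z \right)} = Z^{2} - 2 Z$
$o{\left(P,Y \right)} = - \frac{Y}{2}$
$o{\left(w{\left(-2,W{\left(6 \right)} \right)},\left(-2\right) \left(-9\right) \right)} + 2050 = - \frac{\left(-2\right) \left(-9\right)}{2} + 2050 = \left(- \frac{1}{2}\right) 18 + 2050 = -9 + 2050 = 2041$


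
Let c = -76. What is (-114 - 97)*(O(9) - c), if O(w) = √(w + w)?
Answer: -16036 - 633*√2 ≈ -16931.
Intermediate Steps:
O(w) = √2*√w (O(w) = √(2*w) = √2*√w)
(-114 - 97)*(O(9) - c) = (-114 - 97)*(√2*√9 - 1*(-76)) = -211*(√2*3 + 76) = -211*(3*√2 + 76) = -211*(76 + 3*√2) = -16036 - 633*√2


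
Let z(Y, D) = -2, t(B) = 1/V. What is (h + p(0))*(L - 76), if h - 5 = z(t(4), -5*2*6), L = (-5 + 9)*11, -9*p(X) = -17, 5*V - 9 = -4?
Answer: -1408/9 ≈ -156.44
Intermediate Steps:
V = 1 (V = 9/5 + (⅕)*(-4) = 9/5 - ⅘ = 1)
p(X) = 17/9 (p(X) = -⅑*(-17) = 17/9)
L = 44 (L = 4*11 = 44)
t(B) = 1 (t(B) = 1/1 = 1)
h = 3 (h = 5 - 2 = 3)
(h + p(0))*(L - 76) = (3 + 17/9)*(44 - 76) = (44/9)*(-32) = -1408/9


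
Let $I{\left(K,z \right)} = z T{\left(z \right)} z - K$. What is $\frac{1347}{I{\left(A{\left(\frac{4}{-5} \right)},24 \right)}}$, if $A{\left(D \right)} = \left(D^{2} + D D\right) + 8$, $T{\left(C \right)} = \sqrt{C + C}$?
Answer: $\frac{976575}{1244153272} + \frac{30307500 \sqrt{3}}{155519159} \approx 0.33833$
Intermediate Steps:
$T{\left(C \right)} = \sqrt{2} \sqrt{C}$ ($T{\left(C \right)} = \sqrt{2 C} = \sqrt{2} \sqrt{C}$)
$A{\left(D \right)} = 8 + 2 D^{2}$ ($A{\left(D \right)} = \left(D^{2} + D^{2}\right) + 8 = 2 D^{2} + 8 = 8 + 2 D^{2}$)
$I{\left(K,z \right)} = - K + \sqrt{2} z^{\frac{5}{2}}$ ($I{\left(K,z \right)} = z \sqrt{2} \sqrt{z} z - K = \sqrt{2} z^{\frac{3}{2}} z - K = \sqrt{2} z^{\frac{5}{2}} - K = - K + \sqrt{2} z^{\frac{5}{2}}$)
$\frac{1347}{I{\left(A{\left(\frac{4}{-5} \right)},24 \right)}} = \frac{1347}{- (8 + 2 \left(\frac{4}{-5}\right)^{2}) + \sqrt{2} \cdot 24^{\frac{5}{2}}} = \frac{1347}{- (8 + 2 \left(4 \left(- \frac{1}{5}\right)\right)^{2}) + \sqrt{2} \cdot 1152 \sqrt{6}} = \frac{1347}{- (8 + 2 \left(- \frac{4}{5}\right)^{2}) + 2304 \sqrt{3}} = \frac{1347}{- (8 + 2 \cdot \frac{16}{25}) + 2304 \sqrt{3}} = \frac{1347}{- (8 + \frac{32}{25}) + 2304 \sqrt{3}} = \frac{1347}{\left(-1\right) \frac{232}{25} + 2304 \sqrt{3}} = \frac{1347}{- \frac{232}{25} + 2304 \sqrt{3}}$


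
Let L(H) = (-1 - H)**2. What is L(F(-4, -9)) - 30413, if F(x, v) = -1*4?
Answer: -30404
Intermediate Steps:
F(x, v) = -4
L(F(-4, -9)) - 30413 = (1 - 4)**2 - 30413 = (-3)**2 - 30413 = 9 - 30413 = -30404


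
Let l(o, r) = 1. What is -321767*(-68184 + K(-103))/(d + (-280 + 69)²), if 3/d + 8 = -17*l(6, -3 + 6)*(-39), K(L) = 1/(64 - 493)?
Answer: 6164850990919745/12510179682 ≈ 4.9279e+5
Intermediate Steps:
K(L) = -1/429 (K(L) = 1/(-429) = -1/429)
d = 3/655 (d = 3/(-8 - 17*1*(-39)) = 3/(-8 - 17*(-39)) = 3/(-8 + 663) = 3/655 ≈ 0.0045802)
-321767*(-68184 + K(-103))/(d + (-280 + 69)²) = -321767*(-68184 - 1/429)/(3/655 + (-280 + 69)²) = -321767*(-29250937/(429*(3/655 + (-211)²))) = -321767*(-29250937/(429*(3/655 + 44521))) = -321767/((29161258/655)*(-429/29250937)) = -321767/(-12510179682/19159363735) = -321767*(-19159363735/12510179682) = 6164850990919745/12510179682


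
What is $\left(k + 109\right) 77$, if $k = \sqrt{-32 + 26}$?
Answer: $8393 + 77 i \sqrt{6} \approx 8393.0 + 188.61 i$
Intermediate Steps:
$k = i \sqrt{6}$ ($k = \sqrt{-6} = i \sqrt{6} \approx 2.4495 i$)
$\left(k + 109\right) 77 = \left(i \sqrt{6} + 109\right) 77 = \left(109 + i \sqrt{6}\right) 77 = 8393 + 77 i \sqrt{6}$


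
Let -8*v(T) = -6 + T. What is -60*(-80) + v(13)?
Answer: 38393/8 ≈ 4799.1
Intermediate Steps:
v(T) = ¾ - T/8 (v(T) = -(-6 + T)/8 = ¾ - T/8)
-60*(-80) + v(13) = -60*(-80) + (¾ - ⅛*13) = 4800 + (¾ - 13/8) = 4800 - 7/8 = 38393/8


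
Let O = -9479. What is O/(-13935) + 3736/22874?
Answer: 134441903/159374595 ≈ 0.84356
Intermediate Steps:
O/(-13935) + 3736/22874 = -9479/(-13935) + 3736/22874 = -9479*(-1/13935) + 3736*(1/22874) = 9479/13935 + 1868/11437 = 134441903/159374595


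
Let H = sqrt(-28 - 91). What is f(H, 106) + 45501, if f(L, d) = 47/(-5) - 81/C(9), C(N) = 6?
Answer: 454781/10 ≈ 45478.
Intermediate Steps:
H = I*sqrt(119) (H = sqrt(-119) = I*sqrt(119) ≈ 10.909*I)
f(L, d) = -229/10 (f(L, d) = 47/(-5) - 81/6 = 47*(-1/5) - 81*1/6 = -47/5 - 27/2 = -229/10)
f(H, 106) + 45501 = -229/10 + 45501 = 454781/10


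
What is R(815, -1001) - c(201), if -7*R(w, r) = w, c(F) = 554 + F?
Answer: -6100/7 ≈ -871.43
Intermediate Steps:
R(w, r) = -w/7
R(815, -1001) - c(201) = -⅐*815 - (554 + 201) = -815/7 - 1*755 = -815/7 - 755 = -6100/7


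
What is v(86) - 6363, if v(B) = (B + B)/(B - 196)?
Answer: -350051/55 ≈ -6364.6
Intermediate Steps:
v(B) = 2*B/(-196 + B) (v(B) = (2*B)/(-196 + B) = 2*B/(-196 + B))
v(86) - 6363 = 2*86/(-196 + 86) - 6363 = 2*86/(-110) - 6363 = 2*86*(-1/110) - 6363 = -86/55 - 6363 = -350051/55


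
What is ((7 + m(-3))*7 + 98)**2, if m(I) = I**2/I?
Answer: 15876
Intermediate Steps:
m(I) = I
((7 + m(-3))*7 + 98)**2 = ((7 - 3)*7 + 98)**2 = (4*7 + 98)**2 = (28 + 98)**2 = 126**2 = 15876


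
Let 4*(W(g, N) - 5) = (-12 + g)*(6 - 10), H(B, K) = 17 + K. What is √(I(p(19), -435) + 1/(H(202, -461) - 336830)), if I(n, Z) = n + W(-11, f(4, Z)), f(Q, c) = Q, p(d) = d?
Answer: √5346425963298/337274 ≈ 6.8557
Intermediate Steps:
W(g, N) = 17 - g (W(g, N) = 5 + ((-12 + g)*(6 - 10))/4 = 5 + ((-12 + g)*(-4))/4 = 5 + (48 - 4*g)/4 = 5 + (12 - g) = 17 - g)
I(n, Z) = 28 + n (I(n, Z) = n + (17 - 1*(-11)) = n + (17 + 11) = n + 28 = 28 + n)
√(I(p(19), -435) + 1/(H(202, -461) - 336830)) = √((28 + 19) + 1/((17 - 461) - 336830)) = √(47 + 1/(-444 - 336830)) = √(47 + 1/(-337274)) = √(47 - 1/337274) = √(15851877/337274) = √5346425963298/337274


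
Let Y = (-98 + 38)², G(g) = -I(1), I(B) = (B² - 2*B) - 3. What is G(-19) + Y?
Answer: 3604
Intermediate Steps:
I(B) = -3 + B² - 2*B
G(g) = 4 (G(g) = -(-3 + 1² - 2*1) = -(-3 + 1 - 2) = -1*(-4) = 4)
Y = 3600 (Y = (-60)² = 3600)
G(-19) + Y = 4 + 3600 = 3604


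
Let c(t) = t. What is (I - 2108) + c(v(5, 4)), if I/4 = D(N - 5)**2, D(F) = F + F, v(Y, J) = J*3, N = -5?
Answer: -496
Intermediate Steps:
v(Y, J) = 3*J
D(F) = 2*F
I = 1600 (I = 4*(2*(-5 - 5))**2 = 4*(2*(-10))**2 = 4*(-20)**2 = 4*400 = 1600)
(I - 2108) + c(v(5, 4)) = (1600 - 2108) + 3*4 = -508 + 12 = -496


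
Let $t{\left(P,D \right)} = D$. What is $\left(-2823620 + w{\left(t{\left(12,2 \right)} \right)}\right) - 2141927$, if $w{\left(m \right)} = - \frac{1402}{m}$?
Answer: $-4966248$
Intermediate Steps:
$\left(-2823620 + w{\left(t{\left(12,2 \right)} \right)}\right) - 2141927 = \left(-2823620 - \frac{1402}{2}\right) - 2141927 = \left(-2823620 - 701\right) - 2141927 = -2824321 - 2141927 = -4966248$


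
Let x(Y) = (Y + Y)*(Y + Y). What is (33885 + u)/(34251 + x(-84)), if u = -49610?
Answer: -37/147 ≈ -0.25170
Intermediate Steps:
x(Y) = 4*Y² (x(Y) = (2*Y)*(2*Y) = 4*Y²)
(33885 + u)/(34251 + x(-84)) = (33885 - 49610)/(34251 + 4*(-84)²) = -15725/(34251 + 4*7056) = -15725/(34251 + 28224) = -15725/62475 = -15725*1/62475 = -37/147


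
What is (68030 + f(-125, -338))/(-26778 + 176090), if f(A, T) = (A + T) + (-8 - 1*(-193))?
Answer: 8469/18664 ≈ 0.45376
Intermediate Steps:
f(A, T) = 185 + A + T (f(A, T) = (A + T) + (-8 + 193) = (A + T) + 185 = 185 + A + T)
(68030 + f(-125, -338))/(-26778 + 176090) = (68030 + (185 - 125 - 338))/(-26778 + 176090) = (68030 - 278)/149312 = 67752*(1/149312) = 8469/18664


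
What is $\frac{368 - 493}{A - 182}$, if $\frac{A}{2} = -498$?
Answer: $\frac{125}{1178} \approx 0.10611$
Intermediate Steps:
$A = -996$ ($A = 2 \left(-498\right) = -996$)
$\frac{368 - 493}{A - 182} = \frac{368 - 493}{-996 - 182} = - \frac{125}{-1178} = \left(-125\right) \left(- \frac{1}{1178}\right) = \frac{125}{1178}$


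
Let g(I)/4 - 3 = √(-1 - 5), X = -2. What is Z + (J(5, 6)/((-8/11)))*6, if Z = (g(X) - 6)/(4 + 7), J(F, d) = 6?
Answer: -1077/22 + 4*I*√6/11 ≈ -48.955 + 0.89072*I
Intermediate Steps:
g(I) = 12 + 4*I*√6 (g(I) = 12 + 4*√(-1 - 5) = 12 + 4*√(-6) = 12 + 4*(I*√6) = 12 + 4*I*√6)
Z = 6/11 + 4*I*√6/11 (Z = ((12 + 4*I*√6) - 6)/(4 + 7) = (6 + 4*I*√6)/11 = (6 + 4*I*√6)*(1/11) = 6/11 + 4*I*√6/11 ≈ 0.54545 + 0.89072*I)
Z + (J(5, 6)/((-8/11)))*6 = (6/11 + 4*I*√6/11) + (6/((-8/11)))*6 = (6/11 + 4*I*√6/11) + (6/((-8*1/11)))*6 = (6/11 + 4*I*√6/11) + (6/(-8/11))*6 = (6/11 + 4*I*√6/11) + (6*(-11/8))*6 = (6/11 + 4*I*√6/11) - 33/4*6 = (6/11 + 4*I*√6/11) - 99/2 = -1077/22 + 4*I*√6/11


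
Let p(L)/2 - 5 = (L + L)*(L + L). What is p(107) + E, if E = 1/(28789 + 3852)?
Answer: 2989980883/32641 ≈ 91602.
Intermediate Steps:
E = 1/32641 ≈ 3.0636e-5
p(L) = 10 + 8*L**2 (p(L) = 10 + 2*((L + L)*(L + L)) = 10 + 2*((2*L)*(2*L)) = 10 + 2*(4*L**2) = 10 + 8*L**2)
p(107) + E = (10 + 8*107**2) + 1/32641 = (10 + 8*11449) + 1/32641 = (10 + 91592) + 1/32641 = 91602 + 1/32641 = 2989980883/32641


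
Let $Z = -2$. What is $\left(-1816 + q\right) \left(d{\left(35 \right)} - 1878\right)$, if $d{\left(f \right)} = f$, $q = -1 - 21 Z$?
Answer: $3271325$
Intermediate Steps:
$q = 41$ ($q = -1 - -42 = -1 + 42 = 41$)
$\left(-1816 + q\right) \left(d{\left(35 \right)} - 1878\right) = \left(-1816 + 41\right) \left(35 - 1878\right) = \left(-1775\right) \left(-1843\right) = 3271325$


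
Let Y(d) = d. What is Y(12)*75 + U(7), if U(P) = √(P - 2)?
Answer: 900 + √5 ≈ 902.24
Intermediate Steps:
U(P) = √(-2 + P)
Y(12)*75 + U(7) = 12*75 + √(-2 + 7) = 900 + √5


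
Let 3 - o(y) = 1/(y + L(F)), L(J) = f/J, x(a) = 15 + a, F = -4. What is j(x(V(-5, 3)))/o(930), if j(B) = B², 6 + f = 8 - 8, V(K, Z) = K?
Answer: 186300/5587 ≈ 33.345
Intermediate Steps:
f = -6 (f = -6 + (8 - 8) = -6 + 0 = -6)
L(J) = -6/J
o(y) = 3 - 1/(3/2 + y) (o(y) = 3 - 1/(y - 6/(-4)) = 3 - 1/(y - 6*(-¼)) = 3 - 1/(y + 3/2) = 3 - 1/(3/2 + y))
j(x(V(-5, 3)))/o(930) = (15 - 5)²/(((7 + 6*930)/(3 + 2*930))) = 10²/(((7 + 5580)/(3 + 1860))) = 100/((5587/1863)) = 100/(((1/1863)*5587)) = 100/(5587/1863) = 100*(1863/5587) = 186300/5587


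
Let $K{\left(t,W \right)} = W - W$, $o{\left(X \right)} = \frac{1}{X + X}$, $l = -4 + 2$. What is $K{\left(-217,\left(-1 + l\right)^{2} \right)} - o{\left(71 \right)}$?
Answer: $- \frac{1}{142} \approx -0.0070423$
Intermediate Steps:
$l = -2$
$o{\left(X \right)} = \frac{1}{2 X}$
$K{\left(t,W \right)} = 0$
$K{\left(-217,\left(-1 + l\right)^{2} \right)} - o{\left(71 \right)} = 0 - \frac{1}{2 \cdot 71} = 0 - \frac{1}{2} \cdot \frac{1}{71} = 0 - \frac{1}{142} = - \frac{1}{142}$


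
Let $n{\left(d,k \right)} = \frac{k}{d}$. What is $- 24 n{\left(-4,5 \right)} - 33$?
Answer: $-3$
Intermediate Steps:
$- 24 n{\left(-4,5 \right)} - 33 = - 24 \frac{5}{-4} - 33 = - 24 \cdot 5 \left(- \frac{1}{4}\right) - 33 = \left(-24\right) \left(- \frac{5}{4}\right) - 33 = 30 - 33 = -3$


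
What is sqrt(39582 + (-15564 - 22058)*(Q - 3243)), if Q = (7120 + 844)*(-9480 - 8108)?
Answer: 4*sqrt(329366680577) ≈ 2.2956e+6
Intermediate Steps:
Q = -140070832 (Q = 7964*(-17588) = -140070832)
sqrt(39582 + (-15564 - 22058)*(Q - 3243)) = sqrt(39582 + (-15564 - 22058)*(-140070832 - 3243)) = sqrt(39582 - 37622*(-140074075)) = sqrt(39582 + 5269866849650) = sqrt(5269866889232) = 4*sqrt(329366680577)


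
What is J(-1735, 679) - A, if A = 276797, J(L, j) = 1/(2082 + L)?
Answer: -96048558/347 ≈ -2.7680e+5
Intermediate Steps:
J(-1735, 679) - A = 1/(2082 - 1735) - 1*276797 = 1/347 - 276797 = -96048558/347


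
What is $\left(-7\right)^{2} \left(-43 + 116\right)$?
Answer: $3577$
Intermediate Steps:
$\left(-7\right)^{2} \left(-43 + 116\right) = 49 \cdot 73 = 3577$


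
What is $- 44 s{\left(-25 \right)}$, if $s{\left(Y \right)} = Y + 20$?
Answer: $220$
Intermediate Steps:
$s{\left(Y \right)} = 20 + Y$
$- 44 s{\left(-25 \right)} = - 44 \left(20 - 25\right) = \left(-44\right) \left(-5\right) = 220$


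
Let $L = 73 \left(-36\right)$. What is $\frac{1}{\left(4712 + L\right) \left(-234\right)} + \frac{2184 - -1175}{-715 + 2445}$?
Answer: $\frac{819017387}{421822440} \approx 1.9416$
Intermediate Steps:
$L = -2628$
$\frac{1}{\left(4712 + L\right) \left(-234\right)} + \frac{2184 - -1175}{-715 + 2445} = \frac{1}{\left(4712 - 2628\right) \left(-234\right)} + \frac{2184 - -1175}{-715 + 2445} = \frac{1}{2084} \left(- \frac{1}{234}\right) + \frac{2184 + 1175}{1730} = \frac{1}{2084} \left(- \frac{1}{234}\right) + 3359 \cdot \frac{1}{1730} = - \frac{1}{487656} + \frac{3359}{1730} = \frac{819017387}{421822440}$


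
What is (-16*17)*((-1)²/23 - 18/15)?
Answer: 36176/115 ≈ 314.57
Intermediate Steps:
(-16*17)*((-1)²/23 - 18/15) = -272*(1*(1/23) - 18*1/15) = -272*(1/23 - 6/5) = -272*(-133/115) = 36176/115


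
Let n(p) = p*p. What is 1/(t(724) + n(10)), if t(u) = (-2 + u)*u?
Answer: 1/522828 ≈ 1.9127e-6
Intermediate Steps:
t(u) = u*(-2 + u)
n(p) = p**2
1/(t(724) + n(10)) = 1/(724*(-2 + 724) + 10**2) = 1/(724*722 + 100) = 1/(522728 + 100) = 1/522828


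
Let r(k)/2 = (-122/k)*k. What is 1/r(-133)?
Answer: -1/244 ≈ -0.0040984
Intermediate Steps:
r(k) = -244 (r(k) = 2*((-122/k)*k) = 2*(-122) = -244)
1/r(-133) = 1/(-244) = -1/244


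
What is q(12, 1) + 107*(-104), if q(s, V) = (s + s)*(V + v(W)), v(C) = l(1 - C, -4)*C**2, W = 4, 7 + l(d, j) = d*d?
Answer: -10336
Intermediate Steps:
l(d, j) = -7 + d**2 (l(d, j) = -7 + d*d = -7 + d**2)
v(C) = C**2*(-7 + (1 - C)**2) (v(C) = (-7 + (1 - C)**2)*C**2 = C**2*(-7 + (1 - C)**2))
q(s, V) = 2*s*(32 + V) (q(s, V) = (s + s)*(V + 4**2*(-7 + (-1 + 4)**2)) = (2*s)*(V + 16*(-7 + 3**2)) = (2*s)*(V + 16*(-7 + 9)) = (2*s)*(V + 16*2) = (2*s)*(V + 32) = (2*s)*(32 + V) = 2*s*(32 + V))
q(12, 1) + 107*(-104) = 2*12*(32 + 1) + 107*(-104) = 2*12*33 - 11128 = 792 - 11128 = -10336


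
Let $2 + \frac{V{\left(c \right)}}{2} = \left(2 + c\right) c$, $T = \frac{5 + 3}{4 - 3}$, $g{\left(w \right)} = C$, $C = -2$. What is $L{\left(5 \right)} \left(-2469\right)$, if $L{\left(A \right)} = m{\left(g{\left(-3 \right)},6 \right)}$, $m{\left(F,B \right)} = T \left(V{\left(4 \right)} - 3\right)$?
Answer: $-809832$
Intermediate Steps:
$g{\left(w \right)} = -2$
$T = 8$ ($T = \frac{8}{1} = 8 \cdot 1 = 8$)
$V{\left(c \right)} = -4 + 2 c \left(2 + c\right)$ ($V{\left(c \right)} = -4 + 2 \left(2 + c\right) c = -4 + 2 c \left(2 + c\right)$)
$m{\left(F,B \right)} = 328$ ($m{\left(F,B \right)} = 8 \left(\left(-4 + 2 \cdot 4^{2} + 4 \cdot 4\right) - 3\right) = 8 \left(\left(-4 + 2 \cdot 16 + 16\right) - 3\right) = 8 \left(\left(-4 + 32 + 16\right) - 3\right) = 8 \left(44 - 3\right) = 8 \cdot 41 = 328$)
$L{\left(A \right)} = 328$
$L{\left(5 \right)} \left(-2469\right) = 328 \left(-2469\right) = -809832$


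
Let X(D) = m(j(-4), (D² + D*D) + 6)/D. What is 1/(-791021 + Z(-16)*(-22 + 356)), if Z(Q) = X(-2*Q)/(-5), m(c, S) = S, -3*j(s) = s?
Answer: -40/31812349 ≈ -1.2574e-6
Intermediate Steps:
j(s) = -s/3
X(D) = (6 + 2*D²)/D (X(D) = ((D² + D*D) + 6)/D = ((D² + D²) + 6)/D = (2*D² + 6)/D = (6 + 2*D²)/D)
Z(Q) = 3/(5*Q) + 4*Q/5 (Z(Q) = (2*(-2*Q) + 6/((-2*Q)))/(-5) = (-4*Q + 6*(-1/(2*Q)))*(-⅕) = (-4*Q - 3/Q)*(-⅕) = 3/(5*Q) + 4*Q/5)
1/(-791021 + Z(-16)*(-22 + 356)) = 1/(-791021 + ((⅕)*(3 + 4*(-16)²)/(-16))*(-22 + 356)) = 1/(-791021 + ((⅕)*(-1/16)*(3 + 4*256))*334) = 1/(-791021 + ((⅕)*(-1/16)*(3 + 1024))*334) = 1/(-791021 + ((⅕)*(-1/16)*1027)*334) = 1/(-791021 - 1027/80*334) = 1/(-791021 - 171509/40) = 1/(-31812349/40) = -40/31812349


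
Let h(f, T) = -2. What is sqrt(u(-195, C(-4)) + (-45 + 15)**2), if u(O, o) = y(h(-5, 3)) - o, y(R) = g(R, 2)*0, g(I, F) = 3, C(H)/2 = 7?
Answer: sqrt(886) ≈ 29.766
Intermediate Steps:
C(H) = 14 (C(H) = 2*7 = 14)
y(R) = 0 (y(R) = 3*0 = 0)
u(O, o) = -o (u(O, o) = 0 - o = -o)
sqrt(u(-195, C(-4)) + (-45 + 15)**2) = sqrt(-1*14 + (-45 + 15)**2) = sqrt(-14 + (-30)**2) = sqrt(-14 + 900) = sqrt(886)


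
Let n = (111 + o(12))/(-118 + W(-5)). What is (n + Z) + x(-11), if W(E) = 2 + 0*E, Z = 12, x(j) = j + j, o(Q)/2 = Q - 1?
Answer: -1293/116 ≈ -11.147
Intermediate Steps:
o(Q) = -2 + 2*Q (o(Q) = 2*(Q - 1) = 2*(-1 + Q) = -2 + 2*Q)
x(j) = 2*j
W(E) = 2 (W(E) = 2 + 0 = 2)
n = -133/116 (n = (111 + (-2 + 2*12))/(-118 + 2) = (111 + (-2 + 24))/(-116) = (111 + 22)*(-1/116) = 133*(-1/116) = -133/116 ≈ -1.1466)
(n + Z) + x(-11) = (-133/116 + 12) + 2*(-11) = 1259/116 - 22 = -1293/116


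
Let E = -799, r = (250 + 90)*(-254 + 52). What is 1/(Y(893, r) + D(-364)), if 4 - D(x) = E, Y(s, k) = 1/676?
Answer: 676/542829 ≈ 0.0012453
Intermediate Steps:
r = -68680 (r = 340*(-202) = -68680)
Y(s, k) = 1/676
D(x) = 803 (D(x) = 4 - 1*(-799) = 4 + 799 = 803)
1/(Y(893, r) + D(-364)) = 1/(1/676 + 803) = 1/(542829/676) = 676/542829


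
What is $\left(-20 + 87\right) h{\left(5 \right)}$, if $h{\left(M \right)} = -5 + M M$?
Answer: $1340$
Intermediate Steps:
$h{\left(M \right)} = -5 + M^{2}$
$\left(-20 + 87\right) h{\left(5 \right)} = \left(-20 + 87\right) \left(-5 + 5^{2}\right) = 67 \left(-5 + 25\right) = 67 \cdot 20 = 1340$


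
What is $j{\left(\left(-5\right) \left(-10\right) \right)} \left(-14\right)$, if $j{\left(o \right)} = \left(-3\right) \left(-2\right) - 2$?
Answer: $-56$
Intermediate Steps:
$j{\left(o \right)} = 4$ ($j{\left(o \right)} = 6 - 2 = 4$)
$j{\left(\left(-5\right) \left(-10\right) \right)} \left(-14\right) = 4 \left(-14\right) = -56$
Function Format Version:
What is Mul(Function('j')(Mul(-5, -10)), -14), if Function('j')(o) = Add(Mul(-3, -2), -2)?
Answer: -56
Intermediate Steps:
Function('j')(o) = 4 (Function('j')(o) = Add(6, -2) = 4)
Mul(Function('j')(Mul(-5, -10)), -14) = Mul(4, -14) = -56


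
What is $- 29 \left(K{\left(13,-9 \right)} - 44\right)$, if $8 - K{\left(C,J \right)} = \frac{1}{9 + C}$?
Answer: $\frac{22997}{22} \approx 1045.3$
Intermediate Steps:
$K{\left(C,J \right)} = 8 - \frac{1}{9 + C}$
$- 29 \left(K{\left(13,-9 \right)} - 44\right) = - 29 \left(\frac{71 + 8 \cdot 13}{9 + 13} - 44\right) = - 29 \left(\frac{71 + 104}{22} - 44\right) = - 29 \left(\frac{1}{22} \cdot 175 - 44\right) = - 29 \left(\frac{175}{22} - 44\right) = \left(-29\right) \left(- \frac{793}{22}\right) = \frac{22997}{22}$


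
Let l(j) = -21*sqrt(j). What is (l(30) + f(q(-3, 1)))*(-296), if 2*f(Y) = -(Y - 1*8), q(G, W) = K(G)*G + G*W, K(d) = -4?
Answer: 148 + 6216*sqrt(30) ≈ 34194.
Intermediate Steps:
q(G, W) = -4*G + G*W
f(Y) = 4 - Y/2 (f(Y) = (-(Y - 1*8))/2 = (-(Y - 8))/2 = (-(-8 + Y))/2 = (8 - Y)/2 = 4 - Y/2)
(l(30) + f(q(-3, 1)))*(-296) = (-21*sqrt(30) + (4 - (-3)*(-4 + 1)/2))*(-296) = (-21*sqrt(30) + (4 - (-3)*(-3)/2))*(-296) = (-21*sqrt(30) + (4 - 1/2*9))*(-296) = (-21*sqrt(30) + (4 - 9/2))*(-296) = (-21*sqrt(30) - 1/2)*(-296) = (-1/2 - 21*sqrt(30))*(-296) = 148 + 6216*sqrt(30)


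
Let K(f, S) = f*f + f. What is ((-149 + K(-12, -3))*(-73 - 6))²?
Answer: 1803649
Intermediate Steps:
K(f, S) = f + f² (K(f, S) = f² + f = f + f²)
((-149 + K(-12, -3))*(-73 - 6))² = ((-149 - 12*(1 - 12))*(-73 - 6))² = ((-149 - 12*(-11))*(-79))² = ((-149 + 132)*(-79))² = (-17*(-79))² = 1343² = 1803649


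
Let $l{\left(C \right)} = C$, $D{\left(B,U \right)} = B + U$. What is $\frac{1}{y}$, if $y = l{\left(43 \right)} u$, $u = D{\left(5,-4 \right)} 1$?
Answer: $\frac{1}{43} \approx 0.023256$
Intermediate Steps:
$u = 1$ ($u = \left(5 - 4\right) 1 = 1 \cdot 1 = 1$)
$y = 43$ ($y = 43 \cdot 1 = 43$)
$\frac{1}{y} = \frac{1}{43}$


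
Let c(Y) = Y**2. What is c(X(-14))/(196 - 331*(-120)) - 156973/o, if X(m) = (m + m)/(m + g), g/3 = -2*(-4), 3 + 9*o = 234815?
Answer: -352436046787/58579723700 ≈ -6.0163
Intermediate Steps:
o = 234812/9 (o = -1/3 + (1/9)*234815 = -1/3 + 234815/9 = 234812/9 ≈ 26090.)
g = 24 (g = 3*(-2*(-4)) = 3*8 = 24)
X(m) = 2*m/(24 + m) (X(m) = (m + m)/(m + 24) = (2*m)/(24 + m) = 2*m/(24 + m))
c(X(-14))/(196 - 331*(-120)) - 156973/o = (2*(-14)/(24 - 14))**2/(196 - 331*(-120)) - 156973/234812/9 = (2*(-14)/10)**2/(196 + 39720) - 156973*9/234812 = (2*(-14)*(1/10))**2/39916 - 1412757/234812 = (-14/5)**2*(1/39916) - 1412757/234812 = (196/25)*(1/39916) - 1412757/234812 = 49/249475 - 1412757/234812 = -352436046787/58579723700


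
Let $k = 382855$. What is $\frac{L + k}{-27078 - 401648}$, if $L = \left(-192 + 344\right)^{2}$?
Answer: $- \frac{405959}{428726} \approx -0.9469$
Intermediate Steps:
$L = 23104$ ($L = 152^{2} = 23104$)
$\frac{L + k}{-27078 - 401648} = \frac{23104 + 382855}{-27078 - 401648} = \frac{405959}{-428726} = 405959 \left(- \frac{1}{428726}\right) = - \frac{405959}{428726}$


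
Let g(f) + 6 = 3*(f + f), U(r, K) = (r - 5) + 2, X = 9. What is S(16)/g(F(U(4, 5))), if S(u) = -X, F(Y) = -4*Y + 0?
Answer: 3/10 ≈ 0.30000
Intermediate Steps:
U(r, K) = -3 + r (U(r, K) = (-5 + r) + 2 = -3 + r)
F(Y) = -4*Y
S(u) = -9 (S(u) = -1*9 = -9)
g(f) = -6 + 6*f (g(f) = -6 + 3*(f + f) = -6 + 3*(2*f) = -6 + 6*f)
S(16)/g(F(U(4, 5))) = -9/(-6 + 6*(-4*(-3 + 4))) = -9/(-6 + 6*(-4*1)) = -9/(-6 + 6*(-4)) = -9/(-6 - 24) = -9/(-30) = -9*(-1/30) = 3/10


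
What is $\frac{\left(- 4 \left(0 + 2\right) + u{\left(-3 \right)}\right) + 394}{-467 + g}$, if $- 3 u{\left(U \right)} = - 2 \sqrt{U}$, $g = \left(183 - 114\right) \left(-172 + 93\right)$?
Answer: $- \frac{193}{2959} - \frac{i \sqrt{3}}{8877} \approx -0.065225 - 0.00019512 i$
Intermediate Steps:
$g = -5451$ ($g = 69 \left(-79\right) = -5451$)
$u{\left(U \right)} = \frac{2 \sqrt{U}}{3}$ ($u{\left(U \right)} = - \frac{\left(-2\right) \sqrt{U}}{3} = \frac{2 \sqrt{U}}{3}$)
$\frac{\left(- 4 \left(0 + 2\right) + u{\left(-3 \right)}\right) + 394}{-467 + g} = \frac{\left(- 4 \left(0 + 2\right) + \frac{2 \sqrt{-3}}{3}\right) + 394}{-467 - 5451} = \frac{\left(\left(-4\right) 2 + \frac{2 i \sqrt{3}}{3}\right) + 394}{-5918} = \left(\left(-8 + \frac{2 i \sqrt{3}}{3}\right) + 394\right) \left(- \frac{1}{5918}\right) = \left(386 + \frac{2 i \sqrt{3}}{3}\right) \left(- \frac{1}{5918}\right) = - \frac{193}{2959} - \frac{i \sqrt{3}}{8877}$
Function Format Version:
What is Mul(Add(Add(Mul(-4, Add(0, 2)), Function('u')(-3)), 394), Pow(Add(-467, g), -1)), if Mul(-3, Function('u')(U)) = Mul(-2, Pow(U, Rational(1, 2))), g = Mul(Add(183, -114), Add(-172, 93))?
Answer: Add(Rational(-193, 2959), Mul(Rational(-1, 8877), I, Pow(3, Rational(1, 2)))) ≈ Add(-0.065225, Mul(-0.00019512, I))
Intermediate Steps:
g = -5451 (g = Mul(69, -79) = -5451)
Function('u')(U) = Mul(Rational(2, 3), Pow(U, Rational(1, 2))) (Function('u')(U) = Mul(Rational(-1, 3), Mul(-2, Pow(U, Rational(1, 2)))) = Mul(Rational(2, 3), Pow(U, Rational(1, 2))))
Mul(Add(Add(Mul(-4, Add(0, 2)), Function('u')(-3)), 394), Pow(Add(-467, g), -1)) = Mul(Add(Add(Mul(-4, Add(0, 2)), Mul(Rational(2, 3), Pow(-3, Rational(1, 2)))), 394), Pow(Add(-467, -5451), -1)) = Mul(Add(Add(Mul(-4, 2), Mul(Rational(2, 3), Mul(I, Pow(3, Rational(1, 2))))), 394), Pow(-5918, -1)) = Mul(Add(Add(-8, Mul(Rational(2, 3), I, Pow(3, Rational(1, 2)))), 394), Rational(-1, 5918)) = Mul(Add(386, Mul(Rational(2, 3), I, Pow(3, Rational(1, 2)))), Rational(-1, 5918)) = Add(Rational(-193, 2959), Mul(Rational(-1, 8877), I, Pow(3, Rational(1, 2))))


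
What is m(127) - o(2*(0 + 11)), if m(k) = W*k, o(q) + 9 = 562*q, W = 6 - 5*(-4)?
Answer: -9053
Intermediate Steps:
W = 26 (W = 6 + 20 = 26)
o(q) = -9 + 562*q
m(k) = 26*k
m(127) - o(2*(0 + 11)) = 26*127 - (-9 + 562*(2*(0 + 11))) = 3302 - (-9 + 562*(2*11)) = 3302 - (-9 + 562*22) = 3302 - (-9 + 12364) = 3302 - 1*12355 = 3302 - 12355 = -9053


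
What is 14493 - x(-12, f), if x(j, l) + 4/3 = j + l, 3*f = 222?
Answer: 43297/3 ≈ 14432.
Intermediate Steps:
f = 74 (f = (⅓)*222 = 74)
x(j, l) = -4/3 + j + l (x(j, l) = -4/3 + (j + l) = -4/3 + j + l)
14493 - x(-12, f) = 14493 - (-4/3 - 12 + 74) = 14493 - 1*182/3 = 14493 - 182/3 = 43297/3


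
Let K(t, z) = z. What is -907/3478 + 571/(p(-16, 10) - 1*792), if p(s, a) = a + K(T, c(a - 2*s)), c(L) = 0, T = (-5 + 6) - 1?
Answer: -673803/679949 ≈ -0.99096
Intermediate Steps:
T = 0 (T = 1 - 1 = 0)
p(s, a) = a (p(s, a) = a + 0 = a)
-907/3478 + 571/(p(-16, 10) - 1*792) = -907/3478 + 571/(10 - 1*792) = -907*1/3478 + 571/(10 - 792) = -907/3478 + 571/(-782) = -907/3478 + 571*(-1/782) = -907/3478 - 571/782 = -673803/679949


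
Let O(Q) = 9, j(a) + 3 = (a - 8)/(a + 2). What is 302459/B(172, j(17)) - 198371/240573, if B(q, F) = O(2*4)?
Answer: 24253894556/721719 ≈ 33606.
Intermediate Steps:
j(a) = -3 + (-8 + a)/(2 + a) (j(a) = -3 + (a - 8)/(a + 2) = -3 + (-8 + a)/(2 + a))
B(q, F) = 9
302459/B(172, j(17)) - 198371/240573 = 302459/9 - 198371/240573 = 24253894556/721719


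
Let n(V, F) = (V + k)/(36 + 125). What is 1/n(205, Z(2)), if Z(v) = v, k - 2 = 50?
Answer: 161/257 ≈ 0.62646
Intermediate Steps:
k = 52 (k = 2 + 50 = 52)
n(V, F) = 52/161 + V/161 (n(V, F) = (V + 52)/(36 + 125) = (52 + V)/161 = (52 + V)*(1/161) = 52/161 + V/161)
1/n(205, Z(2)) = 1/(52/161 + (1/161)*205) = 1/(52/161 + 205/161) = 1/(257/161) = 161/257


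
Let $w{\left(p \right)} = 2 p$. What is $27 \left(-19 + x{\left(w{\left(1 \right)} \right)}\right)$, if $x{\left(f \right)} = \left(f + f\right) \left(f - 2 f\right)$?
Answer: $-729$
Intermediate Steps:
$x{\left(f \right)} = - 2 f^{2}$ ($x{\left(f \right)} = 2 f \left(- f\right) = - 2 f^{2}$)
$27 \left(-19 + x{\left(w{\left(1 \right)} \right)}\right) = 27 \left(-19 - 2 \left(2 \cdot 1\right)^{2}\right) = 27 \left(-19 - 2 \cdot 2^{2}\right) = 27 \left(-19 - 8\right) = 27 \left(-27\right) = -729$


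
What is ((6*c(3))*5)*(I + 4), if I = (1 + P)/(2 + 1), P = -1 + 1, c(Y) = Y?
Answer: 390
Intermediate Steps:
P = 0
I = ⅓ (I = (1 + 0)/(2 + 1) = 1/3 = 1*(⅓) = ⅓ ≈ 0.33333)
((6*c(3))*5)*(I + 4) = ((6*3)*5)*(⅓ + 4) = (18*5)*(13/3) = 90*(13/3) = 390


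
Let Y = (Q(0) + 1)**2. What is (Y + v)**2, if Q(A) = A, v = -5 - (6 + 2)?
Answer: 144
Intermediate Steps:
v = -13 (v = -5 - 1*8 = -5 - 8 = -13)
Y = 1 (Y = (0 + 1)**2 = 1**2 = 1)
(Y + v)**2 = (1 - 13)**2 = (-12)**2 = 144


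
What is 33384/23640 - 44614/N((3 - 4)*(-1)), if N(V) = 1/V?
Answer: -43943399/985 ≈ -44613.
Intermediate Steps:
33384/23640 - 44614/N((3 - 4)*(-1)) = 33384/23640 - 44614*(3 - 4)*(-1) = 33384*(1/23640) - 44614*(-1*(-1)) = 1391/985 - 44614/(1/1) = 1391/985 - 44614/1 = 1391/985 - 44614*1 = 1391/985 - 44614 = -43943399/985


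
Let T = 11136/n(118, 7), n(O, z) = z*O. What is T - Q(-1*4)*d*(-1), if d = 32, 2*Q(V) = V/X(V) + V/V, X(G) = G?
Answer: 18784/413 ≈ 45.482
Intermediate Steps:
n(O, z) = O*z
Q(V) = 1 (Q(V) = (V/V + V/V)/2 = (1 + 1)/2 = (1/2)*2 = 1)
T = 5568/413 (T = 11136/((118*7)) = 11136/826 = 11136*(1/826) = 5568/413 ≈ 13.482)
T - Q(-1*4)*d*(-1) = 5568/413 - 1*32*(-1) = 5568/413 - 32*(-1) = 5568/413 - 1*(-32) = 5568/413 + 32 = 18784/413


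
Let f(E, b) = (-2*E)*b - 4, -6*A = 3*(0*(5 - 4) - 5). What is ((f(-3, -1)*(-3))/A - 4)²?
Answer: 64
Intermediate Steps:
A = 5/2 (A = -(0*(5 - 4) - 5)/2 = -(0*1 - 5)/2 = -(0 - 5)/2 = -(-5)/2 = -⅙*(-15) = 5/2 ≈ 2.5000)
f(E, b) = -4 - 2*E*b (f(E, b) = -2*E*b - 4 = -4 - 2*E*b)
((f(-3, -1)*(-3))/A - 4)² = (((-4 - 2*(-3)*(-1))*(-3))/(5/2) - 4)² = (((-4 - 6)*(-3))*(⅖) - 4)² = (-10*(-3)*(⅖) - 4)² = (30*(⅖) - 4)² = (12 - 4)² = 8² = 64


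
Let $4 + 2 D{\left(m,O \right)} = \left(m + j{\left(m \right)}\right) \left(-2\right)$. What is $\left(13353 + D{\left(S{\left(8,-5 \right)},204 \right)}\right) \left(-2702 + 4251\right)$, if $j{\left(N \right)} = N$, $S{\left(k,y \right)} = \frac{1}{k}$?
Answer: $\frac{82721247}{4} \approx 2.068 \cdot 10^{7}$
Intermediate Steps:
$D{\left(m,O \right)} = -2 - 2 m$ ($D{\left(m,O \right)} = -2 + \frac{\left(m + m\right) \left(-2\right)}{2} = -2 + \frac{2 m \left(-2\right)}{2} = -2 + \frac{\left(-4\right) m}{2} = -2 - 2 m$)
$\left(13353 + D{\left(S{\left(8,-5 \right)},204 \right)}\right) \left(-2702 + 4251\right) = \left(13353 - \left(2 + \frac{2}{8}\right)\right) \left(-2702 + 4251\right) = \left(13353 - \frac{9}{4}\right) 1549 = \frac{53403}{4} \cdot 1549 = \frac{82721247}{4}$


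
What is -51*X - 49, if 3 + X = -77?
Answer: 4031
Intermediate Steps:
X = -80 (X = -3 - 77 = -80)
-51*X - 49 = -51*(-80) - 49 = 4080 - 49 = 4031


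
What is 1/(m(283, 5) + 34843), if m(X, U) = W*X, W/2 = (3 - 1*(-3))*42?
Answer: 1/177475 ≈ 5.6346e-6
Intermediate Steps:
W = 504 (W = 2*((3 - 1*(-3))*42) = 2*((3 + 3)*42) = 2*(6*42) = 2*252 = 504)
m(X, U) = 504*X
1/(m(283, 5) + 34843) = 1/(504*283 + 34843) = 1/(142632 + 34843) = 1/177475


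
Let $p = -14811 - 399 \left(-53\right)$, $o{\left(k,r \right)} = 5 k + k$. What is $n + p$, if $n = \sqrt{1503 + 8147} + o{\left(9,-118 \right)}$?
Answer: $6390 + 5 \sqrt{386} \approx 6488.2$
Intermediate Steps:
$o{\left(k,r \right)} = 6 k$
$n = 54 + 5 \sqrt{386}$ ($n = \sqrt{1503 + 8147} + 6 \cdot 9 = \sqrt{9650} + 54 = 5 \sqrt{386} + 54 = 54 + 5 \sqrt{386} \approx 152.23$)
$p = 6336$ ($p = -14811 - -21147 = -14811 + 21147 = 6336$)
$n + p = \left(54 + 5 \sqrt{386}\right) + 6336 = 6390 + 5 \sqrt{386}$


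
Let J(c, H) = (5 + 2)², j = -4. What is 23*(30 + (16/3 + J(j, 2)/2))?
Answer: 8257/6 ≈ 1376.2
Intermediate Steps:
J(c, H) = 49 (J(c, H) = 7² = 49)
23*(30 + (16/3 + J(j, 2)/2)) = 23*(30 + (16/3 + 49/2)) = 23*(30 + 179/6) = 23*(359/6) = 8257/6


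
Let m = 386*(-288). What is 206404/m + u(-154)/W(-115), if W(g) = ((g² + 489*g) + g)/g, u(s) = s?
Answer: -7876781/3474000 ≈ -2.2674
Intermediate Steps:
m = -111168
W(g) = (g² + 490*g)/g
206404/m + u(-154)/W(-115) = 206404/(-111168) - 154/(490 - 115) = 206404*(-1/111168) - 154/375 = -51601/27792 - 154*1/375 = -51601/27792 - 154/375 = -7876781/3474000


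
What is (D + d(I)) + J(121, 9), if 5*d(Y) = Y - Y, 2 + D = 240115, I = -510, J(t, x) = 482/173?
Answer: 41540031/173 ≈ 2.4012e+5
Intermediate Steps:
J(t, x) = 482/173 (J(t, x) = 482*(1/173) = 482/173)
D = 240113 (D = -2 + 240115 = 240113)
d(Y) = 0 (d(Y) = (Y - Y)/5 = (⅕)*0 = 0)
(D + d(I)) + J(121, 9) = (240113 + 0) + 482/173 = 240113 + 482/173 = 41540031/173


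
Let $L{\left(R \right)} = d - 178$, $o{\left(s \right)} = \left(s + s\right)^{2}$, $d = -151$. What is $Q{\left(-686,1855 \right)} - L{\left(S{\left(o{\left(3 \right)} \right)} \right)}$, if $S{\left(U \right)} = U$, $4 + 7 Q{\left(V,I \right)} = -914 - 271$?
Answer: $\frac{1114}{7} \approx 159.14$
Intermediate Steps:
$Q{\left(V,I \right)} = - \frac{1189}{7}$ ($Q{\left(V,I \right)} = - \frac{4}{7} + \frac{-914 - 271}{7} = - \frac{4}{7} + \frac{1}{7} \left(-1185\right) = - \frac{4}{7} - \frac{1185}{7} = - \frac{1189}{7}$)
$o{\left(s \right)} = 4 s^{2}$ ($o{\left(s \right)} = \left(2 s\right)^{2} = 4 s^{2}$)
$L{\left(R \right)} = -329$ ($L{\left(R \right)} = -151 - 178 = -329$)
$Q{\left(-686,1855 \right)} - L{\left(S{\left(o{\left(3 \right)} \right)} \right)} = - \frac{1189}{7} - -329 = - \frac{1189}{7} + 329 = \frac{1114}{7}$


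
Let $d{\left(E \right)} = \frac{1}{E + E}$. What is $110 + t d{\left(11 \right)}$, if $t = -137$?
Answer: $\frac{2283}{22} \approx 103.77$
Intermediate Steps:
$d{\left(E \right)} = \frac{1}{2 E}$
$110 + t d{\left(11 \right)} = 110 - 137 \frac{1}{2 \cdot 11} = 110 - 137 \cdot \frac{1}{2} \cdot \frac{1}{11} = 110 - \frac{137}{22} = \frac{2283}{22}$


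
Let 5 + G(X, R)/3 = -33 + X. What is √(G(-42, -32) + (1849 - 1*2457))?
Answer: 4*I*√53 ≈ 29.12*I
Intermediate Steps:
G(X, R) = -114 + 3*X (G(X, R) = -15 + 3*(-33 + X) = -15 + (-99 + 3*X) = -114 + 3*X)
√(G(-42, -32) + (1849 - 1*2457)) = √((-114 + 3*(-42)) + (1849 - 1*2457)) = √((-114 - 126) + (1849 - 2457)) = √(-240 - 608) = √(-848) = 4*I*√53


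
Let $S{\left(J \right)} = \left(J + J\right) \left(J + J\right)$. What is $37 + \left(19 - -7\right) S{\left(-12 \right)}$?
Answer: $15013$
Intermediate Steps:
$S{\left(J \right)} = 4 J^{2}$ ($S{\left(J \right)} = 2 J 2 J = 4 J^{2}$)
$37 + \left(19 - -7\right) S{\left(-12 \right)} = 37 + \left(19 - -7\right) 4 \left(-12\right)^{2} = 37 + \left(19 + 7\right) 4 \cdot 144 = 37 + 26 \cdot 576 = 37 + 14976 = 15013$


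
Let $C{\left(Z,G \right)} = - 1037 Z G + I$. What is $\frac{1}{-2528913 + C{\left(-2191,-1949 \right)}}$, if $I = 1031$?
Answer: $- \frac{1}{4430786465} \approx -2.2569 \cdot 10^{-10}$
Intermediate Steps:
$C{\left(Z,G \right)} = 1031 - 1037 G Z$ ($C{\left(Z,G \right)} = - 1037 Z G + 1031 = - 1037 G Z + 1031 = 1031 - 1037 G Z$)
$\frac{1}{-2528913 + C{\left(-2191,-1949 \right)}} = \frac{1}{-2528913 + \left(1031 - \left(-2021113\right) \left(-2191\right)\right)} = \frac{1}{-2528913 + \left(1031 - 4428258583\right)} = \frac{1}{-2528913 - 4428257552} = \frac{1}{-4430786465} = - \frac{1}{4430786465}$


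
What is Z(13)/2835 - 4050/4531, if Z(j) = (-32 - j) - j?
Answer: -11744548/12845385 ≈ -0.91430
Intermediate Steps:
Z(j) = -32 - 2*j
Z(13)/2835 - 4050/4531 = (-32 - 2*13)/2835 - 4050/4531 = (-32 - 26)*(1/2835) - 4050*1/4531 = -58*1/2835 - 4050/4531 = -58/2835 - 4050/4531 = -11744548/12845385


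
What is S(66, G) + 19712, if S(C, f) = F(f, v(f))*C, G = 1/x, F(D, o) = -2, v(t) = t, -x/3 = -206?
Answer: 19580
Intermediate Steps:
x = 618 (x = -3*(-206) = 618)
G = 1/618 ≈ 0.0016181
S(C, f) = -2*C
S(66, G) + 19712 = -2*66 + 19712 = -132 + 19712 = 19580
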